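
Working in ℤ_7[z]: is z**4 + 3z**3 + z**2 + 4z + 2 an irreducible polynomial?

Write m(z) = z**4 + 3z**3 + z**2 + 4z + 2.
Check for roots in ℤ_7: m(0) = 2; m(1) = 4; m(2) = 5; m(3) = 3; m(4) = 6; m(5) = 4; m(6) = 4.
No roots, so no linear factors.
Degree-2 irreducible divisors: test the 21 monic irreducibles of degree 2 over GF(7).
None of them divide m (all give nonzero remainder).
No irreducible factor of degree ≤ 2 exists, so m is irreducible over GF(7).

Yes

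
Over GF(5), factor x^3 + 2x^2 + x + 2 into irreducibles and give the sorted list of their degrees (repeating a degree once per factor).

Write h(x) = x^3 + 2x^2 + x + 2.
Roots in GF(5): h(0) = 2; h(1) = 1; h(2) = 0 → root; h(3) = 0 → root; h(4) = 2.
Linear factors from roots: (x - 2), (x + 2).
Complete factorization: h(x) = (x - 2)·(x + 2)^2.
Factor degrees with multiplicity: 1 + 1 + 1 = 3.

1, 1, 1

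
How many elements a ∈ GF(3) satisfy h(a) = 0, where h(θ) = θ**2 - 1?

2

Evaluate at each of the 3 elements of GF(3):
h(0) = 2; h(1) = 0 → root; h(2) = 0 → root.
Roots: {1, 2}.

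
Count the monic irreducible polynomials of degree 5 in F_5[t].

x^(5^5) − x is the product of all monic irreducibles of degree dividing 5; Möbius inversion gives N = (1/5) Σ μ(5/d)·5^d.
Divisors of 5: 1, 5; μ(5/d) for each: -1, 1.
Σ = − 5^1 + 5^5 = 3120.
N = 3120/5 = 624.

624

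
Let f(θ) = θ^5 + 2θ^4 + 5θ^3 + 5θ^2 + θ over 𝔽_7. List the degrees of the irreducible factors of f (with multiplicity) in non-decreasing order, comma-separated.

1, 1, 1, 1, 1

Linear factors from roots: (θ), (θ + 6), (θ + 5), (θ + 4), (θ + 1).
Complete factorization: f(θ) = (θ)·(θ + 1)·(θ + 4)·(θ + 5)·(θ + 6).
Factor degrees with multiplicity: 1 + 1 + 1 + 1 + 1 = 5.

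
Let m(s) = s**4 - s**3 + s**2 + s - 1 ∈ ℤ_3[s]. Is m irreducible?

Check for roots in ℤ_3: m(0) = 2; m(1) = 1; m(2) = 1.
No roots, so no linear factors.
Monic irreducibles of degree 2 over GF(3): s**2 + 1, s**2 + s - 1, s**2 - s - 1.
None of them divide m (all give nonzero remainder).
No irreducible factor of degree ≤ 2 exists, so m is irreducible over GF(3).

Yes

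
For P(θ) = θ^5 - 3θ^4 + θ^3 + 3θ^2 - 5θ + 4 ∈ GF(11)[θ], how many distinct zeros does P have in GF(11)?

1

Evaluate at each of the 11 elements of GF(11):
P(0) = 4; P(1) = 1; P(2) = 9; P(3) = 10; P(4) = 0 → root; P(5) = 10; P(6) = 6; P(7) = 9; P(8) = 6; P(9) = 4; P(10) = 7.
Roots: {4}.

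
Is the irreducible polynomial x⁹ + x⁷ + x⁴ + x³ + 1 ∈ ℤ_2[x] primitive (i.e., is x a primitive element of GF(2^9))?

No

Write f(x) = x⁹ + x⁷ + x⁴ + x³ + 1.
|GF(2^9)^×| = 2^9 − 1 = 511. Prime factorization: 511 = 7·73.
f is primitive ⇔ x has order 511 in GF(2)[x]/(f), i.e. x^(511/q) ≠ 1 for each prime q | 511.
x^(73) mod f = 1
x^(7) mod f = x⁷.
Since x^(73) = 1, the order of x divides 73 < 511; not primitive.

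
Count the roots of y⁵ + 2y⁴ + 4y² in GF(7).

Write h(y) = y⁵ + 2y⁴ + 4y².
Evaluate at each of the 7 elements of GF(7):
h(0) = 0 → root; h(1) = 0 → root; h(2) = 3; h(3) = 0 → root; h(4) = 4; h(5) = 2; h(6) = 5.
Roots: {0, 1, 3}.

3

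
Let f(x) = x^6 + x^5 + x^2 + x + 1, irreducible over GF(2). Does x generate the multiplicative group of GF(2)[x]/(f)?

|GF(2^6)^×| = 2^6 − 1 = 63. Prime factorization: 63 = 3^2·7.
f is primitive ⇔ x has order 63 in GF(2)[x]/(f), i.e. x^(63/q) ≠ 1 for each prime q | 63.
x^(21) mod f = x^5 + x^3 + x^2.
x^(9) mod f = x^3 + x^2 + 1.
None equal 1, so x has full order 63; f is primitive.

Yes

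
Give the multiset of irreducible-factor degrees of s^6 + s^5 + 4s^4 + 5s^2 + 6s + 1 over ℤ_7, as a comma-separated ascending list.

Write h(s) = s^6 + s^5 + 4s^4 + 5s^2 + 6s + 1.
Linear factors from roots: (s + 2).
Complete factorization: h(s) = (s + 2)·(s^2 + 3s + 1)·(s^3 + 3s^2 + 3s + 4).
Factor degrees with multiplicity: 1 + 2 + 3 = 6.

1, 2, 3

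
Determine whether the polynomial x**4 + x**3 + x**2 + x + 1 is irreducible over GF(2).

Yes

Write g(x) = x**4 + x**3 + x**2 + x + 1.
Check for roots in GF(2): g(0) = 1; g(1) = 1.
No roots, so no linear factors.
Monic irreducibles of degree 2 over GF(2): x**2 + x + 1.
None of them divide g (all give nonzero remainder).
No irreducible factor of degree ≤ 2 exists, so g is irreducible over GF(2).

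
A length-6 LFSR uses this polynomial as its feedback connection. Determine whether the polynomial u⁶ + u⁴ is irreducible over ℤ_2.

Write h(u) = u⁶ + u⁴.
Check for roots in ℤ_2: h(0) = 0 → root; h(1) = 0 → root.
h(0) = 0, so (u) divides h(u); h is reducible.

No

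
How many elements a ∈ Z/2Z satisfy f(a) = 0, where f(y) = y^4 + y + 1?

0

Evaluate at each of the 2 elements of Z/2Z:
f(0) = 1; f(1) = 1.
No element is a root.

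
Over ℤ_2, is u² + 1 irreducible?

No

Write P(u) = u² + 1.
Check for roots in ℤ_2: P(0) = 1; P(1) = 0 → root.
P(1) = 0, so (u − 1) divides P(u); P is reducible.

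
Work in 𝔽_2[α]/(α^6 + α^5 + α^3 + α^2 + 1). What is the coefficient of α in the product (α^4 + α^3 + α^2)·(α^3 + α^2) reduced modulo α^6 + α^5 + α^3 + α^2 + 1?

1

Multiply in 𝔽_2[α]: (α^4 + α^3 + α^2)·(α^3 + α^2) = α^7 + α^4.
Reduce using α^6 ≡ α^5 + α^3 + α^2 + 1 (mod α^6 + α^5 + α^3 + α^2 + 1).
Reduced: α^5 + α^2 + α + 1.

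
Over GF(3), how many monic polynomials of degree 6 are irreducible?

116

The number of monic irreducibles of degree 6 over GF(3) is (1/6)·Σ_{d∣6} μ(6/d) 3^d.
Divisors of 6: 1, 2, 3, 6; μ(6/d) for each: 1, -1, -1, 1.
Σ = 3^1 − 3^2 − 3^3 + 3^6 = 696.
N = 696/6 = 116.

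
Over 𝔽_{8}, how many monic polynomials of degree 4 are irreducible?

1008

Gauss's count: N_{8}(4) = (1/4) Σ_{d|4} μ(4/d)·8^d.
Divisors of 4: 1, 2, 4; μ(4/d) for each: 0, -1, 1.
Σ = − 8^2 + 8^4 = 4032.
N = 4032/4 = 1008.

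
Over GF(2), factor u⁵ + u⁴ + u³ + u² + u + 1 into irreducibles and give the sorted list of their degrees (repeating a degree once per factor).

Write f(u) = u⁵ + u⁴ + u³ + u² + u + 1.
Roots in GF(2): f(0) = 1; f(1) = 0 → root.
Linear factors from roots: (u + 1).
Complete factorization: f(u) = (u + 1)·(u² + u + 1)^2.
Factor degrees with multiplicity: 1 + 2 + 2 = 5.

1, 2, 2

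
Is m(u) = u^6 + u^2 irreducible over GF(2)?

No

Check for roots in GF(2): m(0) = 0 → root; m(1) = 0 → root.
m(0) = 0, so (u) divides m(u); m is reducible.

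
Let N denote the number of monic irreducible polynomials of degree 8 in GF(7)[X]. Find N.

The number of monic irreducibles of degree 8 over GF(7) is (1/8)·Σ_{d∣8} μ(8/d) 7^d.
Divisors of 8: 1, 2, 4, 8; μ(8/d) for each: 0, 0, -1, 1.
Σ = − 7^4 + 7^8 = 5762400.
N = 5762400/8 = 720300.

720300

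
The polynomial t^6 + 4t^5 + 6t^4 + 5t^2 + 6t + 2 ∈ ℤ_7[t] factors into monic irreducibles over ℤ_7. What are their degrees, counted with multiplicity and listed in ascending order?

1, 1, 2, 2

Write h(t) = t^6 + 4t^5 + 6t^4 + 5t^2 + 6t + 2.
Linear factors from roots: (t + 5), (t + 2).
Complete factorization: h(t) = (t + 2)·(t + 5)·(t^2 + 4)·(t^2 + 4t + 6).
Factor degrees with multiplicity: 1 + 1 + 2 + 2 = 6.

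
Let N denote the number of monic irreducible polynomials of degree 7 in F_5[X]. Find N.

11160

x^(5^7) − x is the product of all monic irreducibles of degree dividing 7; Möbius inversion gives N = (1/7) Σ μ(7/d)·5^d.
Divisors of 7: 1, 7; μ(7/d) for each: -1, 1.
Σ = − 5^1 + 5^7 = 78120.
N = 78120/7 = 11160.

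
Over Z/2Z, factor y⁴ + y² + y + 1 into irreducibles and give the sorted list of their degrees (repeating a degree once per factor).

1, 3

Write g(y) = y⁴ + y² + y + 1.
Roots in Z/2Z: g(0) = 1; g(1) = 0 → root.
Linear factors from roots: (y + 1).
Complete factorization: g(y) = (y + 1)·(y³ + y² + 1).
Factor degrees with multiplicity: 1 + 3 = 4.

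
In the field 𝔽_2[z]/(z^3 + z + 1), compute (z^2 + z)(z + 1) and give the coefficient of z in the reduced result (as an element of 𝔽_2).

Multiply in 𝔽_2[z]: (z^2 + z)·(z + 1) = z^3 + z.
Reduce using z^3 ≡ z + 1 (mod z^3 + z + 1).
Reduced: 1.

0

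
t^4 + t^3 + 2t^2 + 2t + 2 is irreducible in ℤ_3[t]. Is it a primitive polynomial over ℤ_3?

Write f(t) = t^4 + t^3 + 2t^2 + 2t + 2.
|GF(3^4)^×| = 3^4 − 1 = 80. Prime factorization: 80 = 2^4·5.
f is primitive ⇔ t has order 80 in GF(3)[t]/(f), i.e. t^(80/q) ≠ 1 for each prime q | 80.
t^(40) mod f = 2.
t^(16) mod f = t^2 + t.
None equal 1, so t has full order 80; f is primitive.

Yes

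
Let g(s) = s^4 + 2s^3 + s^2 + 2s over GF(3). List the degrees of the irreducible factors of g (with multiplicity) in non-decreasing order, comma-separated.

1, 1, 2

Roots in GF(3): g(0) = 0 → root; g(1) = 0 → root; g(2) = 1.
Linear factors from roots: (s), (s + 2).
Complete factorization: g(s) = (s)·(s + 2)·(s^2 + 1).
Factor degrees with multiplicity: 1 + 1 + 2 = 4.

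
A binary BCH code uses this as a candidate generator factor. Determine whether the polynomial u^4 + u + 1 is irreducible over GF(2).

Write m(u) = u^4 + u + 1.
Check for roots in GF(2): m(0) = 1; m(1) = 1.
No roots, so no linear factors.
Monic irreducibles of degree 2 over GF(2): u^2 + u + 1.
None of them divide m (all give nonzero remainder).
No irreducible factor of degree ≤ 2 exists, so m is irreducible over GF(2).

Yes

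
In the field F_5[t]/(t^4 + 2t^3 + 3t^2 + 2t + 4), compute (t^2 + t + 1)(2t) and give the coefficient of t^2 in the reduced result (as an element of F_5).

Multiply in F_5[t]: (t^2 + t + 1)·(2t) = 2t^3 + 2t^2 + 2t.
Reduced: 2t^3 + 2t^2 + 2t.

2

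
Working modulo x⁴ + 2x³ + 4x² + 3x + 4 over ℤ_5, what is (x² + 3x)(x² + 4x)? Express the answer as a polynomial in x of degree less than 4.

3x^2 + 2x + 1

Multiply in ℤ_5[x]: (x² + 3x)·(x² + 4x) = x⁴ + 2x³ + 2x².
Reduce using x⁴ ≡ 3x³ + x² + 2x + 1 (mod x⁴ + 2x³ + 4x² + 3x + 4).
Reduced: 3x² + 2x + 1.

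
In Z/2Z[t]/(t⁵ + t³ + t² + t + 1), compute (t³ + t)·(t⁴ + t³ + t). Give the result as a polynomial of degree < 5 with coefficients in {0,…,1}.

Multiply in Z/2Z[t]: (t³ + t)·(t⁴ + t³ + t) = t⁷ + t⁶ + t⁵ + t².
Reduce using t⁵ ≡ t³ + t² + t + 1 (mod t⁵ + t³ + t² + t + 1).
Reduced: t² + t.

t^2 + t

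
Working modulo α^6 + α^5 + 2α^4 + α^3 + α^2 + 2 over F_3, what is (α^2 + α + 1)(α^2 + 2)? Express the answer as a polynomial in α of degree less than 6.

Multiply in F_3[α]: (α^2 + α + 1)·(α^2 + 2) = α^4 + α^3 + 2α + 2.
Reduced: α^4 + α^3 + 2α + 2.

α^4 + α^3 + 2α + 2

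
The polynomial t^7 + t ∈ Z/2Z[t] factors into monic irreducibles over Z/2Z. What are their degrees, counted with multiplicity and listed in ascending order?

Write f(t) = t^7 + t.
Roots in Z/2Z: f(0) = 0 → root; f(1) = 0 → root.
Linear factors from roots: (t), (t + 1).
Complete factorization: f(t) = (t)·(t + 1)^2·(t^2 + t + 1)^2.
Factor degrees with multiplicity: 1 + 1 + 1 + 2 + 2 = 7.

1, 1, 1, 2, 2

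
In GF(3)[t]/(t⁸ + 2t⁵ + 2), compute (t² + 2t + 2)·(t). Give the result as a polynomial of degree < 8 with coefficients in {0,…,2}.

t^3 + 2t^2 + 2t

Multiply in GF(3)[t]: (t² + 2t + 2)·(t) = t³ + 2t² + 2t.
Reduced: t³ + 2t² + 2t.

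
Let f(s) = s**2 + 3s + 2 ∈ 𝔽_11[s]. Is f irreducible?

Check each element of 𝔽_11 for a root: f(0)=2, f(1)=6, f(2)=1, f(3)=9, f(4)=8, f(5)=9, f(6)=1, f(7)=6, f(8)=2, f(9)=0, f(10)=0.
f(9) = 0, so (s − 9) divides f(s); f is reducible.

No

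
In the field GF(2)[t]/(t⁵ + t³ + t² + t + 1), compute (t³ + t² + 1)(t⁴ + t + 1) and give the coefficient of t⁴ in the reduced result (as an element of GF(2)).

0

Multiply in GF(2)[t]: (t³ + t² + 1)·(t⁴ + t + 1) = t⁷ + t⁶ + t² + t + 1.
Reduce using t⁵ ≡ t³ + t² + t + 1 (mod t⁵ + t³ + t² + t + 1).
Reduced: t³ + t.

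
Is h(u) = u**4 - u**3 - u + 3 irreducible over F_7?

Check for roots in F_7: h(0) = 3; h(1) = 2; h(2) = 2; h(3) = 5; h(4) = 2; h(5) = 1; h(6) = 6.
No roots, so no linear factors.
Degree-2 irreducible divisors: test the 21 monic irreducibles of degree 2 over GF(7).
None of them divide h (all give nonzero remainder).
No irreducible factor of degree ≤ 2 exists, so h is irreducible over GF(7).

Yes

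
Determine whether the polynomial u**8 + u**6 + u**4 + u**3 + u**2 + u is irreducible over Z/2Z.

No

Write P(u) = u**8 + u**6 + u**4 + u**3 + u**2 + u.
Check for roots in Z/2Z: P(0) = 0 → root; P(1) = 0 → root.
P(0) = 0, so (u) divides P(u); P is reducible.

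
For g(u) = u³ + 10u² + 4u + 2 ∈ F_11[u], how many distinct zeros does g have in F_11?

Evaluate at each of the 11 elements of F_11:
g(0) = 2; g(1) = 6; g(2) = 3; g(3) = 10; g(4) = 0 → root; g(5) = 1; g(6) = 8; g(7) = 5; g(8) = 9; g(9) = 4; g(10) = 7.
Roots: {4}.

1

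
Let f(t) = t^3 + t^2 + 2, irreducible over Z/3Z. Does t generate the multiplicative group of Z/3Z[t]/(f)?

|GF(3^3)^×| = 3^3 − 1 = 26. Prime factorization: 26 = 2·13.
f is primitive ⇔ t has order 26 in GF(3)[t]/(f), i.e. t^(26/q) ≠ 1 for each prime q | 26.
t^(13) mod f = 1
t^(2) mod f = t^2.
Since t^(13) = 1, the order of t divides 13 < 26; not primitive.

No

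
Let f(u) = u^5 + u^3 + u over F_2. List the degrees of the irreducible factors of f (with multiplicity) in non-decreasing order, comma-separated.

Roots in F_2: f(0) = 0 → root; f(1) = 1.
Linear factors from roots: (u).
Complete factorization: f(u) = (u)·(u^2 + u + 1)^2.
Factor degrees with multiplicity: 1 + 2 + 2 = 5.

1, 2, 2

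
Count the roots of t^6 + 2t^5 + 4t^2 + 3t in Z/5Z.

5

Write f(t) = t^6 + 2t^5 + 4t^2 + 3t.
Evaluate at each of the 5 elements of Z/5Z:
f(0) = 0 → root; f(1) = 0 → root; f(2) = 0 → root; f(3) = 0 → root; f(4) = 0 → root.
Roots: {0, 1, 2, 3, 4}.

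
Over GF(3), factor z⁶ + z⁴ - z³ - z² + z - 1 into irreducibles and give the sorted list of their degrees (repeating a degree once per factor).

1, 1, 1, 3

Write h(z) = z⁶ + z⁴ - z³ - z² + z - 1.
Roots in GF(3): h(0) = 2; h(1) = 0 → root; h(2) = 0 → root.
Linear factors from roots: (z - 1), (z + 1).
Complete factorization: h(z) = (z + 1)·(z - 1)^2·(z³ + z² - 1).
Factor degrees with multiplicity: 1 + 1 + 1 + 3 = 6.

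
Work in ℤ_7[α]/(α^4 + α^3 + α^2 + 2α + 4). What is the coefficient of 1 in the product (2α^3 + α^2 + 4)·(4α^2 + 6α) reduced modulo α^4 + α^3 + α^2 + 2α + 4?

3

Multiply in ℤ_7[α]: (2α^3 + α^2 + 4)·(4α^2 + 6α) = α^5 + 2α^4 + 6α^3 + 2α^2 + 3α.
Reduce using α^4 ≡ 6α^3 + 6α^2 + 5α + 3 (mod α^4 + α^3 + α^2 + 2α + 4).
Reduced: 4α^3 + 6α^2 + 4α + 3.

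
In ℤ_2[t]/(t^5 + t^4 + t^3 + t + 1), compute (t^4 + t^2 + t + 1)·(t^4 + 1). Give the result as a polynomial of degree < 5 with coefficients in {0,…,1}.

Multiply in ℤ_2[t]: (t^4 + t^2 + t + 1)·(t^4 + 1) = t^8 + t^6 + t^5 + t^2 + t + 1.
Reduce using t^5 ≡ t^4 + t^3 + t + 1 (mod t^5 + t^4 + t^3 + t + 1).
Reduced: t^4 + t^3 + t^2 + t.

t^4 + t^3 + t^2 + t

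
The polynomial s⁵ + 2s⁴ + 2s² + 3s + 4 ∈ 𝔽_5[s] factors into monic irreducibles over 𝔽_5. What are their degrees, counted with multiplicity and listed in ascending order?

Write g(s) = s⁵ + 2s⁴ + 2s² + 3s + 4.
Roots in 𝔽_5: g(0) = 4; g(1) = 2; g(2) = 2; g(3) = 1; g(4) = 4.
Complete factorization: g(s) = (s⁵ + 2s⁴ + 2s² + 3s + 4).
Factor degrees with multiplicity: 5 = 5.

5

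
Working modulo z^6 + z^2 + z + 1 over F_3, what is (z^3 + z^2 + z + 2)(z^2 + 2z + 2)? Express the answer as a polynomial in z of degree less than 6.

Multiply in F_3[z]: (z^3 + z^2 + z + 2)·(z^2 + 2z + 2) = z^5 + 2z^3 + 1.
Reduced: z^5 + 2z^3 + 1.

z^5 + 2z^3 + 1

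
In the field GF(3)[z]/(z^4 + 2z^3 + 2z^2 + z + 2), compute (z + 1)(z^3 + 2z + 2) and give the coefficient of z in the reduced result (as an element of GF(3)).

Multiply in GF(3)[z]: (z + 1)·(z^3 + 2z + 2) = z^4 + z^3 + 2z^2 + z + 2.
Reduce using z^4 ≡ z^3 + z^2 + 2z + 1 (mod z^4 + 2z^3 + 2z^2 + z + 2).
Reduced: 2z^3.

0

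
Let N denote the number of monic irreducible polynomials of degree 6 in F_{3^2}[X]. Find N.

88440

x^(9^6) − x is the product of all monic irreducibles of degree dividing 6; Möbius inversion gives N = (1/6) Σ μ(6/d)·9^d.
Divisors of 6: 1, 2, 3, 6; μ(6/d) for each: 1, -1, -1, 1.
Σ = 9^1 − 9^2 − 9^3 + 9^6 = 530640.
N = 530640/6 = 88440.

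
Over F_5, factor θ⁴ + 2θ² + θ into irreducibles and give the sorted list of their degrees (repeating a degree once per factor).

Write f(θ) = θ⁴ + 2θ² + θ.
Roots in F_5: f(0) = 0 → root; f(1) = 4; f(2) = 1; f(3) = 2; f(4) = 2.
Linear factors from roots: (θ).
Complete factorization: f(θ) = (θ)·(θ³ + 2θ + 1).
Factor degrees with multiplicity: 1 + 3 = 4.

1, 3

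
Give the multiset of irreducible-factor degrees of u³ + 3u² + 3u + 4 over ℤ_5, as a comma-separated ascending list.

Write g(u) = u³ + 3u² + 3u + 4.
Roots in ℤ_5: g(0) = 4; g(1) = 1; g(2) = 0 → root; g(3) = 2; g(4) = 3.
Linear factors from roots: (u + 3).
Complete factorization: g(u) = (u + 3)·(u² + 3).
Factor degrees with multiplicity: 1 + 2 = 3.

1, 2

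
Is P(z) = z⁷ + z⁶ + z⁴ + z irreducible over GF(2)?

No

Check for roots in GF(2): P(0) = 0 → root; P(1) = 0 → root.
P(0) = 0, so (z) divides P(z); P is reducible.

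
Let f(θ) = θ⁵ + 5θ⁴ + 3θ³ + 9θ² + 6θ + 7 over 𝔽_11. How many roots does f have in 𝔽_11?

Evaluate at each of the 11 elements of 𝔽_11:
f(0) = 7; f(1) = 9; f(2) = 4; f(3) = 10; f(4) = 9; f(5) = 1; f(6) = 3; f(7) = 4; f(8) = 8; f(9) = 0 → root; f(10) = 0 → root.
Roots: {9, 10}.

2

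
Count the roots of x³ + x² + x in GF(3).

2

Write P(x) = x³ + x² + x.
Evaluate at each of the 3 elements of GF(3):
P(0) = 0 → root; P(1) = 0 → root; P(2) = 2.
Roots: {0, 1}.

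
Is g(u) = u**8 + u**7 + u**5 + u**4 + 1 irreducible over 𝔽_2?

Check for roots in 𝔽_2: g(0) = 1; g(1) = 1.
No roots, so no linear factors.
Monic irreducibles of degree 2 over GF(2): u**2 + u + 1.
None of them divide g (all give nonzero remainder).
Monic irreducibles of degree 3 over GF(2): u**3 + u + 1, u**3 + u**2 + 1.
None of them divide g (all give nonzero remainder).
Monic irreducibles of degree 4 over GF(2): u**4 + u + 1, u**4 + u**3 + 1, u**4 + u**3 + u**2 + u + 1.
None of them divide g (all give nonzero remainder).
No irreducible factor of degree ≤ 4 exists, so g is irreducible over GF(2).

Yes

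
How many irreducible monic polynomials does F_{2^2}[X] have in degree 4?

60

Gauss's count: N_{4}(4) = (1/4) Σ_{d|4} μ(4/d)·4^d.
Divisors of 4: 1, 2, 4; μ(4/d) for each: 0, -1, 1.
Σ = − 4^2 + 4^4 = 240.
N = 240/4 = 60.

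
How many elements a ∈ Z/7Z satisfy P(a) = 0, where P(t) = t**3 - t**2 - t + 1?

Evaluate at each of the 7 elements of Z/7Z:
P(0) = 1; P(1) = 0 → root; P(2) = 3; P(3) = 2; P(4) = 3; P(5) = 5; P(6) = 0 → root.
Roots: {1, 6}.

2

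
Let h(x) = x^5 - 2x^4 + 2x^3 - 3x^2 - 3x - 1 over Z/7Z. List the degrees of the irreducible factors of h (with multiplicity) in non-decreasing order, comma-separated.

Linear factors from roots: (x - 3).
Complete factorization: h(x) = (x - 3)·(x^2 + 2x + 3)·(x^2 - x - 3).
Factor degrees with multiplicity: 1 + 2 + 2 = 5.

1, 2, 2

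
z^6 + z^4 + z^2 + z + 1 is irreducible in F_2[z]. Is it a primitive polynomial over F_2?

No

Write f(z) = z^6 + z^4 + z^2 + z + 1.
|GF(2^6)^×| = 2^6 − 1 = 63. Prime factorization: 63 = 3^2·7.
f is primitive ⇔ z has order 63 in GF(2)[z]/(f), i.e. z^(63/q) ≠ 1 for each prime q | 63.
z^(21) mod f = 1
z^(9) mod f = z^4 + z^2 + z.
Since z^(21) = 1, the order of z divides 21 < 63; not primitive.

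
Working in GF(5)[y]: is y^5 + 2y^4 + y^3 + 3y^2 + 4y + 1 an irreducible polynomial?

Write P(y) = y^5 + 2y^4 + y^3 + 3y^2 + 4y + 1.
Check for roots in GF(5): P(0) = 1; P(1) = 2; P(2) = 3; P(3) = 2; P(4) = 0 → root.
P(4) = 0, so (y − 4) divides P(y); P is reducible.

No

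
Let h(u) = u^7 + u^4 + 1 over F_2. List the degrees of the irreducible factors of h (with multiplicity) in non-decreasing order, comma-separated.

Roots in F_2: h(0) = 1; h(1) = 1.
Complete factorization: h(u) = (u^7 + u^4 + 1).
Factor degrees with multiplicity: 7 = 7.

7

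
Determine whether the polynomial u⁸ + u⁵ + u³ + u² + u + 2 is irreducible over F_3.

Yes

Write f(u) = u⁸ + u⁵ + u³ + u² + u + 2.
Check for roots in F_3: f(0) = 2; f(1) = 1; f(2) = 1.
No roots, so no linear factors.
Monic irreducibles of degree 2 over GF(3): u² + 1, u² + u + 2, u² + 2u + 2.
None of them divide f (all give nonzero remainder).
Degree-3 irreducible divisors: test the 8 monic irreducibles of degree 3 over GF(3).
None of them divide f (all give nonzero remainder).
Degree-4 irreducible divisors: test the 18 monic irreducibles of degree 4 over GF(3).
None of them divide f (all give nonzero remainder).
No irreducible factor of degree ≤ 4 exists, so f is irreducible over GF(3).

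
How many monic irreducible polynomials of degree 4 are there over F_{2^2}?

60

The number of monic irreducibles of degree 4 over GF(4) is (1/4)·Σ_{d∣4} μ(4/d) 4^d.
Divisors of 4: 1, 2, 4; μ(4/d) for each: 0, -1, 1.
Σ = − 4^2 + 4^4 = 240.
N = 240/4 = 60.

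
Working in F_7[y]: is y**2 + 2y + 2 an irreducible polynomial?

Write f(y) = y**2 + 2y + 2.
Check for roots in F_7: f(0) = 2; f(1) = 5; f(2) = 3; f(3) = 3; f(4) = 5; f(5) = 2; f(6) = 1.
No roots. A degree-2 polynomial over a field with no linear factor is irreducible.

Yes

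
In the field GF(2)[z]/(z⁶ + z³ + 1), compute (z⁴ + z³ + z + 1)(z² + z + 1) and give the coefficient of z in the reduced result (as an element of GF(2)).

Multiply in GF(2)[z]: (z⁴ + z³ + z + 1)·(z² + z + 1) = z⁶ + 1.
Reduce using z⁶ ≡ z³ + 1 (mod z⁶ + z³ + 1).
Reduced: z³.

0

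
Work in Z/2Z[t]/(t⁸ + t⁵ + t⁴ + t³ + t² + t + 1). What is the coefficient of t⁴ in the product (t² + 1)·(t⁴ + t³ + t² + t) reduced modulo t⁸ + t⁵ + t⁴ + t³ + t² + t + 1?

Multiply in Z/2Z[t]: (t² + 1)·(t⁴ + t³ + t² + t) = t⁶ + t⁵ + t² + t.
Reduced: t⁶ + t⁵ + t² + t.

0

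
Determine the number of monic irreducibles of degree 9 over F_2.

56

The number of monic irreducibles of degree 9 over GF(2) is (1/9)·Σ_{d∣9} μ(9/d) 2^d.
Divisors of 9: 1, 3, 9; μ(9/d) for each: 0, -1, 1.
Σ = − 2^3 + 2^9 = 504.
N = 504/9 = 56.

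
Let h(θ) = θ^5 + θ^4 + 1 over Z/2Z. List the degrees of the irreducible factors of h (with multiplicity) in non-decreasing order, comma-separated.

2, 3

Roots in Z/2Z: h(0) = 1; h(1) = 1.
Complete factorization: h(θ) = (θ^2 + θ + 1)·(θ^3 + θ + 1).
Factor degrees with multiplicity: 2 + 3 = 5.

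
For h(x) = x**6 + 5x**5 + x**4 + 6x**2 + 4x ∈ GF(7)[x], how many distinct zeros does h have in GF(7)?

1

Evaluate at each of the 7 elements of GF(7):
h(0) = 0 → root; h(1) = 3; h(2) = 6; h(3) = 5; h(4) = 1; h(5) = 6; h(6) = 6.
Roots: {0}.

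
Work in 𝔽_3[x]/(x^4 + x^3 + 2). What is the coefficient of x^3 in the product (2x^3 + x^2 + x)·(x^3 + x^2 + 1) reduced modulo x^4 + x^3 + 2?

2

Multiply in 𝔽_3[x]: (2x^3 + x^2 + x)·(x^3 + x^2 + 1) = 2x^6 + 2x^4 + x^2 + x.
Reduce using x^4 ≡ 2x^3 + 1 (mod x^4 + x^3 + 2).
Reduced: 2x^3 + 2x + 1.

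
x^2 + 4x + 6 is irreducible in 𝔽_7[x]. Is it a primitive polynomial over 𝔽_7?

No

Write f(x) = x^2 + 4x + 6.
|GF(7^2)^×| = 7^2 − 1 = 48. Prime factorization: 48 = 2^4·3.
f is primitive ⇔ x has order 48 in GF(7)[x]/(f), i.e. x^(48/q) ≠ 1 for each prime q | 48.
x^(24) mod f = 6.
x^(16) mod f = 1
Since x^(16) = 1, the order of x divides 16 < 48; not primitive.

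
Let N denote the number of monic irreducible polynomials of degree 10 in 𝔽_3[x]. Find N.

x^(3^10) − x is the product of all monic irreducibles of degree dividing 10; Möbius inversion gives N = (1/10) Σ μ(10/d)·3^d.
Divisors of 10: 1, 2, 5, 10; μ(10/d) for each: 1, -1, -1, 1.
Σ = 3^1 − 3^2 − 3^5 + 3^10 = 58800.
N = 58800/10 = 5880.

5880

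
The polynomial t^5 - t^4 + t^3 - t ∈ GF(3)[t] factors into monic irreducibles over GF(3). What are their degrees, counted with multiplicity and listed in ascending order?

1, 1, 1, 2

Write h(t) = t^5 - t^4 + t^3 - t.
Roots in GF(3): h(0) = 0 → root; h(1) = 0 → root; h(2) = 1.
Linear factors from roots: (t), (t - 1).
Complete factorization: h(t) = (t)·(t - 1)^2·(t^2 + t - 1).
Factor degrees with multiplicity: 1 + 1 + 1 + 2 = 5.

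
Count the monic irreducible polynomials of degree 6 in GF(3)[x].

116

x^(3^6) − x is the product of all monic irreducibles of degree dividing 6; Möbius inversion gives N = (1/6) Σ μ(6/d)·3^d.
Divisors of 6: 1, 2, 3, 6; μ(6/d) for each: 1, -1, -1, 1.
Σ = 3^1 − 3^2 − 3^3 + 3^6 = 696.
N = 696/6 = 116.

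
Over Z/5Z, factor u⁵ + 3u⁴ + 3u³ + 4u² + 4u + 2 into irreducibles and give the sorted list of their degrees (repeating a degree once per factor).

1, 2, 2

Write h(u) = u⁵ + 3u⁴ + 3u³ + 4u² + 4u + 2.
Roots in Z/5Z: h(0) = 2; h(1) = 2; h(2) = 0 → root; h(3) = 2; h(4) = 1.
Linear factors from roots: (u + 3).
Complete factorization: h(u) = (u + 3)·(u² + u + 2)·(u² + 4u + 2).
Factor degrees with multiplicity: 1 + 2 + 2 = 5.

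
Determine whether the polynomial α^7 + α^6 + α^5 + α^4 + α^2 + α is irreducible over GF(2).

Write P(α) = α^7 + α^6 + α^5 + α^4 + α^2 + α.
Check for roots in GF(2): P(0) = 0 → root; P(1) = 0 → root.
P(0) = 0, so (α) divides P(α); P is reducible.

No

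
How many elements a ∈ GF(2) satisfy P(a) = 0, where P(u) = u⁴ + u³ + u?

1

Evaluate at each of the 2 elements of GF(2):
P(0) = 0 → root; P(1) = 1.
Roots: {0}.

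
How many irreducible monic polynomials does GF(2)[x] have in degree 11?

The number of monic irreducibles of degree 11 over GF(2) is (1/11)·Σ_{d∣11} μ(11/d) 2^d.
Divisors of 11: 1, 11; μ(11/d) for each: -1, 1.
Σ = − 2^1 + 2^11 = 2046.
N = 2046/11 = 186.

186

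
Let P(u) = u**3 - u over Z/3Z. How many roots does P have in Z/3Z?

3

Evaluate at each of the 3 elements of Z/3Z:
P(0) = 0 → root; P(1) = 0 → root; P(2) = 0 → root.
Roots: {0, 1, 2}.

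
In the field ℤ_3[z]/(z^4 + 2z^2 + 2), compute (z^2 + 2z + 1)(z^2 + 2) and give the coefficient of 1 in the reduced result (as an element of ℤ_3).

Multiply in ℤ_3[z]: (z^2 + 2z + 1)·(z^2 + 2) = z^4 + 2z^3 + z + 2.
Reduce using z^4 ≡ z^2 + 1 (mod z^4 + 2z^2 + 2).
Reduced: 2z^3 + z^2 + z.

0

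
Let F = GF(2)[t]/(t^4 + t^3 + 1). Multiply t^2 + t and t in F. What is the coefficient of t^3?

1

Multiply in GF(2)[t]: (t^2 + t)·(t) = t^3 + t^2.
Reduced: t^3 + t^2.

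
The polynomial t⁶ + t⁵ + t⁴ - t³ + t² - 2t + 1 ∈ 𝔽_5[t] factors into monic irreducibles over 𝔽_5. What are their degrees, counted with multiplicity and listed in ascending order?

Write g(t) = t⁶ + t⁵ + t⁴ - t³ + t² - 2t + 1.
Roots in 𝔽_5: g(0) = 1; g(1) = 2; g(2) = 0 → root; g(3) = 0 → root; g(4) = 1.
Linear factors from roots: (t - 2), (t + 2).
Complete factorization: g(t) = (t + 2)·(t - 2)·(t² - 2)·(t² + t + 2).
Factor degrees with multiplicity: 1 + 1 + 2 + 2 = 6.

1, 1, 2, 2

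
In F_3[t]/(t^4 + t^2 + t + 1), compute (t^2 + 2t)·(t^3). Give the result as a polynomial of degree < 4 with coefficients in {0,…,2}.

Multiply in F_3[t]: (t^2 + 2t)·(t^3) = t^5 + 2t^4.
Reduce using t^4 ≡ 2t^2 + 2t + 2 (mod t^4 + t^2 + t + 1).
Reduced: 2t^3 + 1.

2t^3 + 1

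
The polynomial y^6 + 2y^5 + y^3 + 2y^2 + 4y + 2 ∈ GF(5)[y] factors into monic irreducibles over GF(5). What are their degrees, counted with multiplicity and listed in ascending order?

2, 2, 2

Write g(y) = y^6 + 2y^5 + y^3 + 2y^2 + 4y + 2.
Roots in GF(5): g(0) = 2; g(1) = 2; g(2) = 4; g(3) = 4; g(4) = 3.
Complete factorization: g(y) = (y^2 + 2)·(y^2 + y + 1)^2.
Factor degrees with multiplicity: 2 + 2 + 2 = 6.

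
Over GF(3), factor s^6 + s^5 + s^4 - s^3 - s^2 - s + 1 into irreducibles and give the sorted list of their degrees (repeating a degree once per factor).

1, 2, 3

Write h(s) = s^6 + s^5 + s^4 - s^3 - s^2 - s + 1.
Roots in GF(3): h(0) = 1; h(1) = 1; h(2) = 0 → root.
Linear factors from roots: (s + 1).
Complete factorization: h(s) = (s + 1)·(s^2 - s - 1)·(s^3 + s^2 - 1).
Factor degrees with multiplicity: 1 + 2 + 3 = 6.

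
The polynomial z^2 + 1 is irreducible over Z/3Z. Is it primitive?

No

Write f(z) = z^2 + 1.
|GF(3^2)^×| = 3^2 − 1 = 8. Prime factorization: 8 = 2^3.
f is primitive ⇔ z has order 8 in GF(3)[z]/(f), i.e. z^(8/q) ≠ 1 for each prime q | 8.
z^(4) mod f = 1
Since z^(4) = 1, the order of z divides 4 < 8; not primitive.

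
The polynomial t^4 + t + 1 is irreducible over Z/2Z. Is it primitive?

Yes

Write f(t) = t^4 + t + 1.
|GF(2^4)^×| = 2^4 − 1 = 15. Prime factorization: 15 = 3·5.
f is primitive ⇔ t has order 15 in GF(2)[t]/(f), i.e. t^(15/q) ≠ 1 for each prime q | 15.
t^(5) mod f = t^2 + t.
t^(3) mod f = t^3.
None equal 1, so t has full order 15; f is primitive.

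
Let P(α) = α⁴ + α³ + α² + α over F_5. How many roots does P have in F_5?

Evaluate at each of the 5 elements of F_5:
P(0) = 0 → root; P(1) = 4; P(2) = 0 → root; P(3) = 0 → root; P(4) = 0 → root.
Roots: {0, 2, 3, 4}.

4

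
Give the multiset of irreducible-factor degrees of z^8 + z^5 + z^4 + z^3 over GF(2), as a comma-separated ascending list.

Write g(z) = z^8 + z^5 + z^4 + z^3.
Roots in GF(2): g(0) = 0 → root; g(1) = 0 → root.
Linear factors from roots: (z), (z + 1).
Complete factorization: g(z) = (z + 1)^2·(z)^3·(z^3 + z + 1).
Factor degrees with multiplicity: 1 + 1 + 1 + 1 + 1 + 3 = 8.

1, 1, 1, 1, 1, 3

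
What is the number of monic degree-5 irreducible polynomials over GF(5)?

624

Gauss's count: N_{5}(5) = (1/5) Σ_{d|5} μ(5/d)·5^d.
Divisors of 5: 1, 5; μ(5/d) for each: -1, 1.
Σ = − 5^1 + 5^5 = 3120.
N = 3120/5 = 624.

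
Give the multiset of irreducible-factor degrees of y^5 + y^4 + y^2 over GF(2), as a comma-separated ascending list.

Write g(y) = y^5 + y^4 + y^2.
Roots in GF(2): g(0) = 0 → root; g(1) = 1.
Linear factors from roots: (y).
Complete factorization: g(y) = (y)^2·(y^3 + y^2 + 1).
Factor degrees with multiplicity: 1 + 1 + 3 = 5.

1, 1, 3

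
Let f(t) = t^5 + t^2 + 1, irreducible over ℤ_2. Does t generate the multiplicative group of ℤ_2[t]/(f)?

|GF(2^5)^×| = 2^5 − 1 = 31. Prime factorization: 31 = 31.
f is primitive ⇔ t has order 31 in GF(2)[t]/(f), i.e. t^(31/q) ≠ 1 for each prime q | 31.
t^(1) mod f = t.
None equal 1, so t has full order 31; f is primitive.

Yes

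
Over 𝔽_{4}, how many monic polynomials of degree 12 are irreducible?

Gauss's count: N_{4}(12) = (1/12) Σ_{d|12} μ(12/d)·4^d.
Divisors of 12: 1, 2, 3, 4, 6, 12; μ(12/d) for each: 0, 1, 0, -1, -1, 1.
Σ = 4^2 − 4^4 − 4^6 + 4^12 = 16772880.
N = 16772880/12 = 1397740.

1397740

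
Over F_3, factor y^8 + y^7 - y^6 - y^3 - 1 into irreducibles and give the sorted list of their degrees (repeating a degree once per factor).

Write h(y) = y^8 + y^7 - y^6 - y^3 - 1.
Roots in F_3: h(0) = 2; h(1) = 2; h(2) = 2.
Complete factorization: h(y) = (y^8 + y^7 - y^6 - y^3 - 1).
Factor degrees with multiplicity: 8 = 8.

8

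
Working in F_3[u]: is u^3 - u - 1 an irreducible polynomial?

Write P(u) = u^3 - u - 1.
Check for roots in F_3: P(0) = 2; P(1) = 2; P(2) = 2.
No roots. A degree-3 polynomial over a field with no linear factor is irreducible.

Yes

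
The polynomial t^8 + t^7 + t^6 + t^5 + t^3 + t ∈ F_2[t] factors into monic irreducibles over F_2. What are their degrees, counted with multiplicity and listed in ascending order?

Write g(t) = t^8 + t^7 + t^6 + t^5 + t^3 + t.
Roots in F_2: g(0) = 0 → root; g(1) = 0 → root.
Linear factors from roots: (t), (t + 1).
Complete factorization: g(t) = (t)·(t + 1)^2·(t^2 + t + 1)·(t^3 + t + 1).
Factor degrees with multiplicity: 1 + 1 + 1 + 2 + 3 = 8.

1, 1, 1, 2, 3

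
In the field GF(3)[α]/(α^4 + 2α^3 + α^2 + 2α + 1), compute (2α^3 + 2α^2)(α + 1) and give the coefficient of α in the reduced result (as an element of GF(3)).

Multiply in GF(3)[α]: (2α^3 + 2α^2)·(α + 1) = 2α^4 + α^3 + 2α^2.
Reduce using α^4 ≡ α^3 + 2α^2 + α + 2 (mod α^4 + 2α^3 + α^2 + 2α + 1).
Reduced: 2α + 1.

2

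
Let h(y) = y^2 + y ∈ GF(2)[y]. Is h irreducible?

No

Check for roots in GF(2): h(0) = 0 → root; h(1) = 0 → root.
h(0) = 0, so (y) divides h(y); h is reducible.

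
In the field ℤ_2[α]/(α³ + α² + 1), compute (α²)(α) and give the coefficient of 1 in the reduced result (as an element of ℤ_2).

Multiply in ℤ_2[α]: (α²)·(α) = α³.
Reduce using α³ ≡ α² + 1 (mod α³ + α² + 1).
Reduced: α² + 1.

1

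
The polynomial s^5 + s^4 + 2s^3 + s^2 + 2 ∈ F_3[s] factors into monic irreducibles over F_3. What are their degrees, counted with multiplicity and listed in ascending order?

5

Write g(s) = s^5 + s^4 + 2s^3 + s^2 + 2.
Roots in F_3: g(0) = 2; g(1) = 1; g(2) = 1.
Complete factorization: g(s) = (s^5 + s^4 + 2s^3 + s^2 + 2).
Factor degrees with multiplicity: 5 = 5.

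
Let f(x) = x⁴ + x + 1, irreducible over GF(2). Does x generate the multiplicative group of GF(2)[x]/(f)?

Yes

|GF(2^4)^×| = 2^4 − 1 = 15. Prime factorization: 15 = 3·5.
f is primitive ⇔ x has order 15 in GF(2)[x]/(f), i.e. x^(15/q) ≠ 1 for each prime q | 15.
x^(5) mod f = x² + x.
x^(3) mod f = x³.
None equal 1, so x has full order 15; f is primitive.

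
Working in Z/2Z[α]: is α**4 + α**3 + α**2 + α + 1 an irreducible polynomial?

Write m(α) = α**4 + α**3 + α**2 + α + 1.
Check for roots in Z/2Z: m(0) = 1; m(1) = 1.
No roots, so no linear factors.
Monic irreducibles of degree 2 over GF(2): α**2 + α + 1.
None of them divide m (all give nonzero remainder).
No irreducible factor of degree ≤ 2 exists, so m is irreducible over GF(2).

Yes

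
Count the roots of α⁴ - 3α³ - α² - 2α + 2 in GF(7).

Write P(α) = α⁴ - 3α³ - α² - 2α + 2.
Evaluate at each of the 7 elements of GF(7):
P(0) = 2; P(1) = 4; P(2) = 0 → root; P(3) = 1; P(4) = 0 → root; P(5) = 0 → root; P(6) = 0 → root.
Roots: {2, 4, 5, 6}.

4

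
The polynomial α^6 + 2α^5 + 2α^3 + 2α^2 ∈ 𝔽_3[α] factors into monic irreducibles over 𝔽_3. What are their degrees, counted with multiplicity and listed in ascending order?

1, 1, 2, 2

Write f(α) = α^6 + 2α^5 + 2α^3 + 2α^2.
Roots in 𝔽_3: f(0) = 0 → root; f(1) = 1; f(2) = 2.
Linear factors from roots: (α).
Complete factorization: f(α) = (α)^2·(α^2 + 1)·(α^2 + 2α + 2).
Factor degrees with multiplicity: 1 + 1 + 2 + 2 = 6.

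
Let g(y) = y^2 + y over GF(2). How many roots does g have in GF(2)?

2

Evaluate at each of the 2 elements of GF(2):
g(0) = 0 → root; g(1) = 0 → root.
Roots: {0, 1}.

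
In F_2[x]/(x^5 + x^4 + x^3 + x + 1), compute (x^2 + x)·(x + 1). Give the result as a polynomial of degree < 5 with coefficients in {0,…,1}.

x^3 + x

Multiply in F_2[x]: (x^2 + x)·(x + 1) = x^3 + x.
Reduced: x^3 + x.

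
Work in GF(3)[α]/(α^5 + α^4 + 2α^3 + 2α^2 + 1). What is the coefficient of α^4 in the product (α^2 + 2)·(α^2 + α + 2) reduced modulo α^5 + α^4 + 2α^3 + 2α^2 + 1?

Multiply in GF(3)[α]: (α^2 + 2)·(α^2 + α + 2) = α^4 + α^3 + α^2 + 2α + 1.
Reduced: α^4 + α^3 + α^2 + 2α + 1.

1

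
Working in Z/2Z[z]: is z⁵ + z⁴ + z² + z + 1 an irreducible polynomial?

Write h(z) = z⁵ + z⁴ + z² + z + 1.
Check for roots in Z/2Z: h(0) = 1; h(1) = 1.
No roots, so no linear factors.
Monic irreducibles of degree 2 over GF(2): z² + z + 1.
None of them divide h (all give nonzero remainder).
No irreducible factor of degree ≤ 2 exists, so h is irreducible over GF(2).

Yes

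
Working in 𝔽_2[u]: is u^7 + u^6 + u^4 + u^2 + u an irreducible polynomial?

Write P(u) = u^7 + u^6 + u^4 + u^2 + u.
Check for roots in 𝔽_2: P(0) = 0 → root; P(1) = 1.
P(0) = 0, so (u) divides P(u); P is reducible.

No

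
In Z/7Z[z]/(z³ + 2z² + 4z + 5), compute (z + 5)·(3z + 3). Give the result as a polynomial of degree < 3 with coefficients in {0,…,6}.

Multiply in Z/7Z[z]: (z + 5)·(3z + 3) = 3z² + 4z + 1.
Reduced: 3z² + 4z + 1.

3z^2 + 4z + 1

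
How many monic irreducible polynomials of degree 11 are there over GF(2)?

x^(2^11) − x is the product of all monic irreducibles of degree dividing 11; Möbius inversion gives N = (1/11) Σ μ(11/d)·2^d.
Divisors of 11: 1, 11; μ(11/d) for each: -1, 1.
Σ = − 2^1 + 2^11 = 2046.
N = 2046/11 = 186.

186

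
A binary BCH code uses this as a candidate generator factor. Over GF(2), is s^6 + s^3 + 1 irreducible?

Write h(s) = s^6 + s^3 + 1.
Check for roots in GF(2): h(0) = 1; h(1) = 1.
No roots, so no linear factors.
Monic irreducibles of degree 2 over GF(2): s^2 + s + 1.
None of them divide h (all give nonzero remainder).
Monic irreducibles of degree 3 over GF(2): s^3 + s + 1, s^3 + s^2 + 1.
None of them divide h (all give nonzero remainder).
No irreducible factor of degree ≤ 3 exists, so h is irreducible over GF(2).

Yes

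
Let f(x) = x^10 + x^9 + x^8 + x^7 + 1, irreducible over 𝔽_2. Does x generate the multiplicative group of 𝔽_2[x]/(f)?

No

|GF(2^10)^×| = 2^10 − 1 = 1023. Prime factorization: 1023 = 3·11·31.
f is primitive ⇔ x has order 1023 in GF(2)[x]/(f), i.e. x^(1023/q) ≠ 1 for each prime q | 1023.
x^(341) mod f = 1
x^(93) mod f = x^9 + x^6 + x.
x^(33) mod f = x^6 + x^5 + x^3 + x + 1.
Since x^(341) = 1, the order of x divides 341 < 1023; not primitive.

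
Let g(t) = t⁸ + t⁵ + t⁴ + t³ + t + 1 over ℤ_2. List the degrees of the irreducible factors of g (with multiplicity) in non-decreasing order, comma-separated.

1, 2, 2, 3

Roots in ℤ_2: g(0) = 1; g(1) = 0 → root.
Linear factors from roots: (t + 1).
Complete factorization: g(t) = (t + 1)·(t² + t + 1)^2·(t³ + t² + 1).
Factor degrees with multiplicity: 1 + 2 + 2 + 3 = 8.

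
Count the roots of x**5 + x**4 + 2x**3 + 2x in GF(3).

Write f(x) = x**5 + x**4 + 2x**3 + 2x.
Evaluate at each of the 3 elements of GF(3):
f(0) = 0 → root; f(1) = 0 → root; f(2) = 2.
Roots: {0, 1}.

2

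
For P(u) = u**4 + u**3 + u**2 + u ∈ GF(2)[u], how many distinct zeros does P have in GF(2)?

2

Evaluate at each of the 2 elements of GF(2):
P(0) = 0 → root; P(1) = 0 → root.
Roots: {0, 1}.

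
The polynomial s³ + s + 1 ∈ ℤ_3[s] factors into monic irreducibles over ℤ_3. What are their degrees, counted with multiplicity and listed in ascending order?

1, 2

Write f(s) = s³ + s + 1.
Roots in ℤ_3: f(0) = 1; f(1) = 0 → root; f(2) = 2.
Linear factors from roots: (s + 2).
Complete factorization: f(s) = (s + 2)·(s² + s + 2).
Factor degrees with multiplicity: 1 + 2 = 3.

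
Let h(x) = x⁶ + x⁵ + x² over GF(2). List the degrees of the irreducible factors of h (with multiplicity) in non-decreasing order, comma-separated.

1, 1, 4

Roots in GF(2): h(0) = 0 → root; h(1) = 1.
Linear factors from roots: (x).
Complete factorization: h(x) = (x)^2·(x⁴ + x³ + 1).
Factor degrees with multiplicity: 1 + 1 + 4 = 6.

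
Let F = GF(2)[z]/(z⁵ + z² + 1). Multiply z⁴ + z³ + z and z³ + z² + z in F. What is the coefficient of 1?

Multiply in GF(2)[z]: (z⁴ + z³ + z)·(z³ + z² + z) = z⁷ + z³ + z².
Reduce using z⁵ ≡ z² + 1 (mod z⁵ + z² + 1).
Reduced: z⁴ + z³.

0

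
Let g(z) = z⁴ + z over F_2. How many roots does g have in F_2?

Evaluate at each of the 2 elements of F_2:
g(0) = 0 → root; g(1) = 0 → root.
Roots: {0, 1}.

2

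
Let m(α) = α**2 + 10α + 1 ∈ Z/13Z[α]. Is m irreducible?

Yes

Check each element of Z/13Z for a root: m(0)=1, m(1)=12, m(2)=12, m(3)=1, m(4)=5, m(5)=11, m(6)=6, m(7)=3, m(8)=2, m(9)=3, m(10)=6, m(11)=11, m(12)=5.
No roots. A degree-2 polynomial over a field with no linear factor is irreducible.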